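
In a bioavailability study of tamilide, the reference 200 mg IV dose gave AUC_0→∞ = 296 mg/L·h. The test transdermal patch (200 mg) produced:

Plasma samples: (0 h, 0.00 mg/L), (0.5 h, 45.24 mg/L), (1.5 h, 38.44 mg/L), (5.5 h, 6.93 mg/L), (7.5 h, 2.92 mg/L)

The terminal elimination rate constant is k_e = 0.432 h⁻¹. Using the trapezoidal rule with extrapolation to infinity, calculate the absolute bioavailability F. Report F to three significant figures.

F = 0.542

Trapezoidal AUC_0→7.5 (transdermal patch):
  [0→0.5]: (0.00+45.24)/2 × 0.5 = 11.31
  [0.5→1.5]: (45.24+38.44)/2 × 1 = 41.84
  [1.5→5.5]: (38.44+6.93)/2 × 4 = 90.74
  [5.5→7.5]: (6.93+2.92)/2 × 2 = 9.85
  Sum = 153.74 mg/L·h
Tail: C_last/k_e = 2.92/0.432 = 6.759
AUC_0→∞ (transdermal patch) = 153.74 + 6.759 = 160.499 mg/L·h
F = (AUC_ev/D_ev)/(AUC_iv/D_iv) = (160.499/200)/(296/200) = 0.802495/1.48 = 0.5422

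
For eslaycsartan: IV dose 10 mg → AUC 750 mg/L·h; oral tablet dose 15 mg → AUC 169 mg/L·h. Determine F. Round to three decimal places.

F = 0.150

F = (AUC_ev / D_ev) / (AUC_iv / D_iv)
  = (169/15) / (750/10)
  = 11.2667 / 75 = 0.1502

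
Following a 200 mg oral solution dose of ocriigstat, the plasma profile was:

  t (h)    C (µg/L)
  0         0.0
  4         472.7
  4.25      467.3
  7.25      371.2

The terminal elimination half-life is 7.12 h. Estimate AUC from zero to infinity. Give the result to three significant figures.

Trapezoidal AUC_0→7.25:
  [0→4]: (0.0+472.7)/2 × 4 = 945.4
  [4→4.25]: (472.7+467.3)/2 × 0.25 = 117.5
  [4.25→7.25]: (467.3+371.2)/2 × 3 = 1257.75
  Sum = 2320.65 µg/L·h
k_e = ln2 / t½ = 0.693147 / 7.12 = 0.0974 h^-1
Extrapolated tail: C_last / k_e = 371.2 / 0.0974 = 3811.088
AUC_0→∞ = 2320.65 + 3811.088 = 6131.738 µg/L·h

AUC = 6130 µg/L·h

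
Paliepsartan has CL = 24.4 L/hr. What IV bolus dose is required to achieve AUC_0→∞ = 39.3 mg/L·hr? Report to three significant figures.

Dose = 959 mg

Dose_iv = CL × AUC_0→∞
     = 24.4 × 39.3 = 958.92 mg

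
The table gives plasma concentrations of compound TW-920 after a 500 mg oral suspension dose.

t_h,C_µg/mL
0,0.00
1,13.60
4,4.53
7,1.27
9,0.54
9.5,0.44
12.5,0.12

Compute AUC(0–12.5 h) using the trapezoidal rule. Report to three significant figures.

Trapezoidal AUC_0→12.5:
  [0→1]: (0.00+13.60)/2 × 1 = 6.8
  [1→4]: (13.60+4.53)/2 × 3 = 27.195
  [4→7]: (4.53+1.27)/2 × 3 = 8.7
  [7→9]: (1.27+0.54)/2 × 2 = 1.81
  [9→9.5]: (0.54+0.44)/2 × 0.5 = 0.245
  [9.5→12.5]: (0.44+0.12)/2 × 3 = 0.84
  Sum = 45.59 µg/mL·h

AUC = 45.6 µg/mL·h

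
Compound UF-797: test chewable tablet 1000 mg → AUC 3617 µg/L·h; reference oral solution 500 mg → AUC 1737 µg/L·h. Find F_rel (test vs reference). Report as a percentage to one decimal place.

F_rel = 104.1%

F_rel = (AUC_test/D_test) / (AUC_ref/D_ref)
      = (3617/1000) / (1737/500)
      = 3.617 / 3.474 = 1.0412 = 104.12%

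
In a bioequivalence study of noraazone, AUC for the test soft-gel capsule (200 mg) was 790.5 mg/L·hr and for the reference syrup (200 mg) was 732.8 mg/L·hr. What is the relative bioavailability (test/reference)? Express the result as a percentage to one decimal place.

F_rel = 107.9%

F_rel = (AUC_test/D_test) / (AUC_ref/D_ref)
      = (790.5/200) / (732.8/200)
      = 3.9525 / 3.664 = 1.0787 = 107.87%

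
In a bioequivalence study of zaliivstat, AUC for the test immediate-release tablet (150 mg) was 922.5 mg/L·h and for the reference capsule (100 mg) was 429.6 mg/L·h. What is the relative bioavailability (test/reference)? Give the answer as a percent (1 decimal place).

F_rel = 143.2%

F_rel = (AUC_test/D_test) / (AUC_ref/D_ref)
      = (922.5/150) / (429.6/100)
      = 6.15 / 4.296 = 1.4316 = 143.16%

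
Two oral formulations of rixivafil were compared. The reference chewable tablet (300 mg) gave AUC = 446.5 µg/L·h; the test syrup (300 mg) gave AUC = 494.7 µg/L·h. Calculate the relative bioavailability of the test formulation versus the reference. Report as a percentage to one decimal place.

F_rel = (AUC_test/D_test) / (AUC_ref/D_ref)
      = (494.7/300) / (446.5/300)
      = 1.649 / 1.48833 = 1.1080 = 110.80%

F_rel = 110.8%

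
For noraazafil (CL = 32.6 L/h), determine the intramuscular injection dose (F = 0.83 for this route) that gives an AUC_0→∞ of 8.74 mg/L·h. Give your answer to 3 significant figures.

Dose = CL × AUC_0→∞ / F
     = 32.6 × 8.74 / 0.83 = 343.282 mg

Dose = 343 mg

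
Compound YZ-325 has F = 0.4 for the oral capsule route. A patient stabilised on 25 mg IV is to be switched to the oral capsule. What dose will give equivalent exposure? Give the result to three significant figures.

D_oral = 62.5 mg

For equal systemic exposure: F × D_ev = D_iv
D_ev = D_iv / F = 25 / 0.4 = 62.5 mg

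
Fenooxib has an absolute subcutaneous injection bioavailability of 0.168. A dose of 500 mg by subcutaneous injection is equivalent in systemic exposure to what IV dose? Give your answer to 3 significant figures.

Systemic exposure from an extravascular dose = F × D_ev, so the equivalent IV dose is F × D_ev.
D_iv = F × D_ev = 0.168 × 500 = 84 mg

D_iv = 84.0 mg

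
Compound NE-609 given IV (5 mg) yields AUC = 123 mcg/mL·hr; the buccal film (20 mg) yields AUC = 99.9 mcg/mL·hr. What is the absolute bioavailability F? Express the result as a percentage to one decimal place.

F = (AUC_ev / D_ev) / (AUC_iv / D_iv)
  = (99.9/20) / (123/5)
  = 4.995 / 24.6 = 0.2030
  = 20.30%

F = 20.3%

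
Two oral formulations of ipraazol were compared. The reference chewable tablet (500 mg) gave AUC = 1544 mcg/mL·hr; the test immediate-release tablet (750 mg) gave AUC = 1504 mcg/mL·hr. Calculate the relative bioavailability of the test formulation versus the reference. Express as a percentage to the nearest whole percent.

F_rel = 65%

F_rel = (AUC_test/D_test) / (AUC_ref/D_ref)
      = (1504/750) / (1544/500)
      = 2.00533 / 3.088 = 0.6494 = 64.94%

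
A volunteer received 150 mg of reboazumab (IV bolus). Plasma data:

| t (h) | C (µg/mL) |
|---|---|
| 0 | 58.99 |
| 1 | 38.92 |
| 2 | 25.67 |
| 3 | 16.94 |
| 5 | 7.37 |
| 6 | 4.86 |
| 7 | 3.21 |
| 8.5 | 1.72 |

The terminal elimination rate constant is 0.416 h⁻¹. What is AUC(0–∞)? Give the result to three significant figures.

Trapezoidal AUC_0→8.5:
  [0→1]: (58.99+38.92)/2 × 1 = 48.955
  [1→2]: (38.92+25.67)/2 × 1 = 32.295
  [2→3]: (25.67+16.94)/2 × 1 = 21.305
  [3→5]: (16.94+7.37)/2 × 2 = 24.31
  [5→6]: (7.37+4.86)/2 × 1 = 6.115
  [6→7]: (4.86+3.21)/2 × 1 = 4.035
  [7→8.5]: (3.21+1.72)/2 × 1.5 = 3.6975
  Sum = 140.7125 µg/mL·h
Extrapolated tail: C_last / k_e = 1.72 / 0.416 = 4.135
AUC_0→∞ = 140.7125 + 4.135 = 144.8475 µg/mL·h

AUC = 145 µg/mL·h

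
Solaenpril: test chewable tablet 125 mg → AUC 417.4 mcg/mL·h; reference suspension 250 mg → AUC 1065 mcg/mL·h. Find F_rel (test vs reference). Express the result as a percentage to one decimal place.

F_rel = 78.4%

F_rel = (AUC_test/D_test) / (AUC_ref/D_ref)
      = (417.4/125) / (1065/250)
      = 3.3392 / 4.26 = 0.7838 = 78.38%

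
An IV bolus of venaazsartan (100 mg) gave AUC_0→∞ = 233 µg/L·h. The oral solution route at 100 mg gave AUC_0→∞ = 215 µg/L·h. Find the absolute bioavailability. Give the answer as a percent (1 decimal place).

F = (AUC_ev / D_ev) / (AUC_iv / D_iv)
  = (215/100) / (233/100)
  = 2.15 / 2.33 = 0.9227
  = 92.27%

F = 92.3%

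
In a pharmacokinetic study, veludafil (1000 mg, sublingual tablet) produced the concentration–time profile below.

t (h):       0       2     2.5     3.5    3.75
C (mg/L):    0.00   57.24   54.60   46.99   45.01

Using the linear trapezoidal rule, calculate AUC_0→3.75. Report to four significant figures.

AUC = 147.5 mg/L·h

Trapezoidal AUC_0→3.75:
  [0→2]: (0.00+57.24)/2 × 2 = 57.24
  [2→2.5]: (57.24+54.60)/2 × 0.5 = 27.96
  [2.5→3.5]: (54.60+46.99)/2 × 1 = 50.795
  [3.5→3.75]: (46.99+45.01)/2 × 0.25 = 11.5
  Sum = 147.495 mg/L·h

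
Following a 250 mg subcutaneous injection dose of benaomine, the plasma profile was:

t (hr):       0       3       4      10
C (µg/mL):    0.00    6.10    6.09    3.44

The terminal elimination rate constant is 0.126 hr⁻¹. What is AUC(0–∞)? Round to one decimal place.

AUC = 71.1 µg/mL·hr

Trapezoidal AUC_0→10:
  [0→3]: (0.00+6.10)/2 × 3 = 9.15
  [3→4]: (6.10+6.09)/2 × 1 = 6.095
  [4→10]: (6.09+3.44)/2 × 6 = 28.59
  Sum = 43.835 µg/mL·hr
Extrapolated tail: C_last / k_e = 3.44 / 0.126 = 27.302
AUC_0→∞ = 43.835 + 27.302 = 71.137 µg/mL·hr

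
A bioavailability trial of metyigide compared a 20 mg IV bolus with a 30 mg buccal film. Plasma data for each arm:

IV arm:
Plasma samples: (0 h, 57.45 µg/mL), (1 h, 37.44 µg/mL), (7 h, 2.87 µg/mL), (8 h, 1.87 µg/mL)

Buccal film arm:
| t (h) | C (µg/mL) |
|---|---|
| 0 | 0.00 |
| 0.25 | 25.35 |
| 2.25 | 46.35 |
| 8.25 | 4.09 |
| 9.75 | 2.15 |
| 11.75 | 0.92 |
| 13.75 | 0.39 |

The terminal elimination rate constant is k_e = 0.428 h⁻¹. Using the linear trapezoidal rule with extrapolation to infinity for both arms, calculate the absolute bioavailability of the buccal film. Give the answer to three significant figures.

Trapezoidal AUC_0→8 (IV):
  [0→1]: (57.45+37.44)/2 × 1 = 47.445
  [1→7]: (37.44+2.87)/2 × 6 = 120.93
  [7→8]: (2.87+1.87)/2 × 1 = 2.37
  Sum = 170.745 µg/mL·h
IV tail: 1.87/0.428 = 4.369; AUC_iv,0→∞ = 170.745 + 4.369 = 175.114 µg/mL·h
Trapezoidal AUC_0→13.75 (buccal film):
  [0→0.25]: (0.00+25.35)/2 × 0.25 = 3.16875
  [0.25→2.25]: (25.35+46.35)/2 × 2 = 71.7
  [2.25→8.25]: (46.35+4.09)/2 × 6 = 151.32
  [8.25→9.75]: (4.09+2.15)/2 × 1.5 = 4.68
  [9.75→11.75]: (2.15+0.92)/2 × 2 = 3.07
  [11.75→13.75]: (0.92+0.39)/2 × 2 = 1.31
  Sum = 235.24875 µg/mL·h
buccal film tail: 0.39/0.428 = 0.911; AUC_ev,0→∞ = 235.24875 + 0.911 = 236.15975 µg/mL·h
F = (AUC_ev/D_ev)/(AUC_iv/D_iv) = (236.15975/30)/(175.114/20) = 7.87199/8.7557 = 0.8991

F = 0.899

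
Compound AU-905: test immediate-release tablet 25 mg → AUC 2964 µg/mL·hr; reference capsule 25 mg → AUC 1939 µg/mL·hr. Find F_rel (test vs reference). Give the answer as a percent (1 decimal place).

F_rel = (AUC_test/D_test) / (AUC_ref/D_ref)
      = (2964/25) / (1939/25)
      = 118.56 / 77.56 = 1.5286 = 152.86%

F_rel = 152.9%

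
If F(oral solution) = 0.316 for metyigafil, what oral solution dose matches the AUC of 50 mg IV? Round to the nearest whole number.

For equal systemic exposure: F × D_ev = D_iv
D_ev = D_iv / F = 50 / 0.316 = 158.228 mg

D_oral = 158 mg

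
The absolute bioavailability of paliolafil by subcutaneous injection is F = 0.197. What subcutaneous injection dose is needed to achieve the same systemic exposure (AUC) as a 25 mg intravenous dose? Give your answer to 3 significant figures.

D_subcutaneous = 127 mg

For equal systemic exposure: F × D_ev = D_iv
D_ev = D_iv / F = 25 / 0.197 = 126.904 mg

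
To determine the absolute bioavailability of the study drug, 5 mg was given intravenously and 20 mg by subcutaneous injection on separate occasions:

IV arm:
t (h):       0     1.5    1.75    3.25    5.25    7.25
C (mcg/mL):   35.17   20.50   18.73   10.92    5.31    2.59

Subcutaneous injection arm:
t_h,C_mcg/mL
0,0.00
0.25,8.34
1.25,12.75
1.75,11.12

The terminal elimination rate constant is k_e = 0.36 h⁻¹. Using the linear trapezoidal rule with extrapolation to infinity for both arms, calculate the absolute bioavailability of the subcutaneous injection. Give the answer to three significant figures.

Trapezoidal AUC_0→7.25 (IV):
  [0→1.5]: (35.17+20.50)/2 × 1.5 = 41.7525
  [1.5→1.75]: (20.50+18.73)/2 × 0.25 = 4.90375
  [1.75→3.25]: (18.73+10.92)/2 × 1.5 = 22.2375
  [3.25→5.25]: (10.92+5.31)/2 × 2 = 16.23
  [5.25→7.25]: (5.31+2.59)/2 × 2 = 7.9
  Sum = 93.02375 mcg/mL·h
IV tail: 2.59/0.36 = 7.194; AUC_iv,0→∞ = 93.02375 + 7.194 = 100.21775 mcg/mL·h
Trapezoidal AUC_0→1.75 (subcutaneous injection):
  [0→0.25]: (0.00+8.34)/2 × 0.25 = 1.0425
  [0.25→1.25]: (8.34+12.75)/2 × 1 = 10.545
  [1.25→1.75]: (12.75+11.12)/2 × 0.5 = 5.9675
  Sum = 17.555 mcg/mL·h
subcutaneous injection tail: 11.12/0.36 = 30.889; AUC_ev,0→∞ = 17.555 + 30.889 = 48.444 mcg/mL·h
F = (AUC_ev/D_ev)/(AUC_iv/D_iv) = (48.444/20)/(100.21775/5) = 2.4222/20.04355 = 0.1208

F = 0.121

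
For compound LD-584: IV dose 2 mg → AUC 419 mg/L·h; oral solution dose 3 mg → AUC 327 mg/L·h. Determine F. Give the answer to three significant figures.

F = 0.520

F = (AUC_ev / D_ev) / (AUC_iv / D_iv)
  = (327/3) / (419/2)
  = 109 / 209.5 = 0.5203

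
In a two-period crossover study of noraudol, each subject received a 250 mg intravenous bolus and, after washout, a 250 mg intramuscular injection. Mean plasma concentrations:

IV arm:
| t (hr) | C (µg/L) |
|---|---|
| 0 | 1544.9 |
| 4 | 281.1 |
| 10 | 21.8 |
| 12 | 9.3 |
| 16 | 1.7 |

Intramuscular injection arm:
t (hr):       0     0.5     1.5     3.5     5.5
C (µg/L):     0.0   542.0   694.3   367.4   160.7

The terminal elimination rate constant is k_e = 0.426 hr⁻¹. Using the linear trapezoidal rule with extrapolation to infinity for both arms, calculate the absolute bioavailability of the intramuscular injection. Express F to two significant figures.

F = 0.59

Trapezoidal AUC_0→16 (IV):
  [0→4]: (1544.9+281.1)/2 × 4 = 3652.0
  [4→10]: (281.1+21.8)/2 × 6 = 908.7
  [10→12]: (21.8+9.3)/2 × 2 = 31.1
  [12→16]: (9.3+1.7)/2 × 4 = 22.0
  Sum = 4613.8 µg/L·hr
IV tail: 1.7/0.426 = 3.991; AUC_iv,0→∞ = 4613.8 + 3.991 = 4617.791 µg/L·hr
Trapezoidal AUC_0→5.5 (intramuscular injection):
  [0→0.5]: (0.0+542.0)/2 × 0.5 = 135.5
  [0.5→1.5]: (542.0+694.3)/2 × 1 = 618.15
  [1.5→3.5]: (694.3+367.4)/2 × 2 = 1061.7
  [3.5→5.5]: (367.4+160.7)/2 × 2 = 528.1
  Sum = 2343.45 µg/L·hr
intramuscular injection tail: 160.7/0.426 = 377.230; AUC_ev,0→∞ = 2343.45 + 377.230 = 2720.68 µg/L·hr
F = (AUC_ev/D_ev)/(AUC_iv/D_iv) = (2720.68/250)/(4617.791/250) = 10.88272/18.471164 = 0.5892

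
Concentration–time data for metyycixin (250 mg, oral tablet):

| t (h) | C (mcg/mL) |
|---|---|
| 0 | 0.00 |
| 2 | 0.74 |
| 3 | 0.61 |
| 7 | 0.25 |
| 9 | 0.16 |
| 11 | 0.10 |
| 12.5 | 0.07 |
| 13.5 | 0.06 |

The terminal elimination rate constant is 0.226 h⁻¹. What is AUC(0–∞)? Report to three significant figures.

Trapezoidal AUC_0→13.5:
  [0→2]: (0.00+0.74)/2 × 2 = 0.74
  [2→3]: (0.74+0.61)/2 × 1 = 0.675
  [3→7]: (0.61+0.25)/2 × 4 = 1.72
  [7→9]: (0.25+0.16)/2 × 2 = 0.41
  [9→11]: (0.16+0.10)/2 × 2 = 0.26
  [11→12.5]: (0.10+0.07)/2 × 1.5 = 0.1275
  [12.5→13.5]: (0.07+0.06)/2 × 1 = 0.065
  Sum = 3.9975 mcg/mL·h
Extrapolated tail: C_last / k_e = 0.06 / 0.226 = 0.265
AUC_0→∞ = 3.9975 + 0.265 = 4.2625 mcg/mL·h

AUC = 4.26 mcg/mL·h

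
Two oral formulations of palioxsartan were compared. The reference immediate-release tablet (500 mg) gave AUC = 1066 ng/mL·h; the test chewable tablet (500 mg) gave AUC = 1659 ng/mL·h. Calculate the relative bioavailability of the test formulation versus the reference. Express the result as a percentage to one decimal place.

F_rel = 155.6%

F_rel = (AUC_test/D_test) / (AUC_ref/D_ref)
      = (1659/500) / (1066/500)
      = 3.318 / 2.132 = 1.5563 = 155.63%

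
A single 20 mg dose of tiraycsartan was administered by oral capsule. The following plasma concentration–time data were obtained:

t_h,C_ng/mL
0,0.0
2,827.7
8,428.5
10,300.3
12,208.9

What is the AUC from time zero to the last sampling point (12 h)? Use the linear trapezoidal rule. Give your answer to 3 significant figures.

Trapezoidal AUC_0→12:
  [0→2]: (0.0+827.7)/2 × 2 = 827.7
  [2→8]: (827.7+428.5)/2 × 6 = 3768.6
  [8→10]: (428.5+300.3)/2 × 2 = 728.8
  [10→12]: (300.3+208.9)/2 × 2 = 509.2
  Sum = 5834.3 ng/mL·h

AUC = 5830 ng/mL·h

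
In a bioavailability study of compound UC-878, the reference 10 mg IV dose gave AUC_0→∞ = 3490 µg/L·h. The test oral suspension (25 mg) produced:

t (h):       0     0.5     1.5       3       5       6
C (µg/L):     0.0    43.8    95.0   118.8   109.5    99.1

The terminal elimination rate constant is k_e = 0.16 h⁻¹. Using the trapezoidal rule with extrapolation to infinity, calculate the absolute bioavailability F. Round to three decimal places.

F = 0.137

Trapezoidal AUC_0→6 (oral suspension):
  [0→0.5]: (0.0+43.8)/2 × 0.5 = 10.95
  [0.5→1.5]: (43.8+95.0)/2 × 1 = 69.4
  [1.5→3]: (95.0+118.8)/2 × 1.5 = 160.35
  [3→5]: (118.8+109.5)/2 × 2 = 228.3
  [5→6]: (109.5+99.1)/2 × 1 = 104.3
  Sum = 573.3 µg/L·h
Tail: C_last/k_e = 99.1/0.16 = 619.375
AUC_0→∞ (oral suspension) = 573.3 + 619.375 = 1192.675 µg/L·h
F = (AUC_ev/D_ev)/(AUC_iv/D_iv) = (1192.675/25)/(3490/10) = 47.707/349 = 0.1367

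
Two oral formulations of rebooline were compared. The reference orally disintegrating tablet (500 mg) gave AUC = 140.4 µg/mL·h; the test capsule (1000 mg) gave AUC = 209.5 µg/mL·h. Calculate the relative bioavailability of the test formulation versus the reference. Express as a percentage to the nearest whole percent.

F_rel = 75%

F_rel = (AUC_test/D_test) / (AUC_ref/D_ref)
      = (209.5/1000) / (140.4/500)
      = 0.2095 / 0.2808 = 0.7461 = 74.61%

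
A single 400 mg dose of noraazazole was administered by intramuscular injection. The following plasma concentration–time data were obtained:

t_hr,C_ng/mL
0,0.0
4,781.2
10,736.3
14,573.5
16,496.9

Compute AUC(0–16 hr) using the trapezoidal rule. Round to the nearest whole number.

AUC = 9805 ng/mL·hr

Trapezoidal AUC_0→16:
  [0→4]: (0.0+781.2)/2 × 4 = 1562.4
  [4→10]: (781.2+736.3)/2 × 6 = 4552.5
  [10→14]: (736.3+573.5)/2 × 4 = 2619.6
  [14→16]: (573.5+496.9)/2 × 2 = 1070.4
  Sum = 9804.9 ng/mL·hr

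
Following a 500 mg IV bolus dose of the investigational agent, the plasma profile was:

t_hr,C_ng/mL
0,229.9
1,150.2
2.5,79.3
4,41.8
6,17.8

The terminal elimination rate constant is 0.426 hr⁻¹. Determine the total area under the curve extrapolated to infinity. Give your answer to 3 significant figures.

Trapezoidal AUC_0→6:
  [0→1]: (229.9+150.2)/2 × 1 = 190.05
  [1→2.5]: (150.2+79.3)/2 × 1.5 = 172.125
  [2.5→4]: (79.3+41.8)/2 × 1.5 = 90.825
  [4→6]: (41.8+17.8)/2 × 2 = 59.6
  Sum = 512.6 ng/mL·hr
Extrapolated tail: C_last / k_e = 17.8 / 0.426 = 41.784
AUC_0→∞ = 512.6 + 41.784 = 554.384 ng/mL·hr

AUC = 554 ng/mL·hr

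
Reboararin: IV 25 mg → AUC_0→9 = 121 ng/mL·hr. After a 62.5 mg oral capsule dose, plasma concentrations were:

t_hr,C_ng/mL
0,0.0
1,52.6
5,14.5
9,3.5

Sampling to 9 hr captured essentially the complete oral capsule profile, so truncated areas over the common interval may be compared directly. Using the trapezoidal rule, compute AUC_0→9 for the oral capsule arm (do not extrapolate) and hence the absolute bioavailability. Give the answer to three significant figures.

Trapezoidal AUC_0→9 (oral capsule):
  [0→1]: (0.0+52.6)/2 × 1 = 26.3
  [1→5]: (52.6+14.5)/2 × 4 = 134.2
  [5→9]: (14.5+3.5)/2 × 4 = 36.0
  Sum = 196.5 ng/mL·hr
F = (AUC_ev/D_ev)/(AUC_iv/D_iv) = (196.5/62.5)/(121/25) = 3.144/4.84 = 0.6496

F = 0.650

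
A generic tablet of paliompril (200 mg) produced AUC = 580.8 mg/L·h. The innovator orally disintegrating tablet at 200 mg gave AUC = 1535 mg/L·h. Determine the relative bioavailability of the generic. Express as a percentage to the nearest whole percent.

F_rel = (AUC_test/D_test) / (AUC_ref/D_ref)
      = (580.8/200) / (1535/200)
      = 2.904 / 7.675 = 0.3784 = 37.84%

F_rel = 38%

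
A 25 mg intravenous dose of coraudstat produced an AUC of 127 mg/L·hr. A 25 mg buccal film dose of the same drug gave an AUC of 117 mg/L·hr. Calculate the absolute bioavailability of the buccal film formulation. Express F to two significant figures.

F = 0.92

F = (AUC_ev / D_ev) / (AUC_iv / D_iv)
  = (117/25) / (127/25)
  = 4.68 / 5.08 = 0.9213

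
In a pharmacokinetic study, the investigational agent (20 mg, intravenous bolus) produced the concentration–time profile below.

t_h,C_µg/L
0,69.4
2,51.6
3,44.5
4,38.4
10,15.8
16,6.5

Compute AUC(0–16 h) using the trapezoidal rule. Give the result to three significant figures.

Trapezoidal AUC_0→16:
  [0→2]: (69.4+51.6)/2 × 2 = 121.0
  [2→3]: (51.6+44.5)/2 × 1 = 48.05
  [3→4]: (44.5+38.4)/2 × 1 = 41.45
  [4→10]: (38.4+15.8)/2 × 6 = 162.6
  [10→16]: (15.8+6.5)/2 × 6 = 66.9
  Sum = 440.0 µg/L·h

AUC = 440 µg/L·h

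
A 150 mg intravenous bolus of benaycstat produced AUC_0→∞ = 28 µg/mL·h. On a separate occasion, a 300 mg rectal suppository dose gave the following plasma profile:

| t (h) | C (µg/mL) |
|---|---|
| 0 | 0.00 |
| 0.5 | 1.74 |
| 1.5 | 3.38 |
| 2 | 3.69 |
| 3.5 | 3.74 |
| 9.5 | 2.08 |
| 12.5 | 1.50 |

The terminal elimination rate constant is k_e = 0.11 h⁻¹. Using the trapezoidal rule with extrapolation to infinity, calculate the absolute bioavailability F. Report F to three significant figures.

Trapezoidal AUC_0→12.5 (rectal suppository):
  [0→0.5]: (0.00+1.74)/2 × 0.5 = 0.435
  [0.5→1.5]: (1.74+3.38)/2 × 1 = 2.56
  [1.5→2]: (3.38+3.69)/2 × 0.5 = 1.7675
  [2→3.5]: (3.69+3.74)/2 × 1.5 = 5.5725
  [3.5→9.5]: (3.74+2.08)/2 × 6 = 17.46
  [9.5→12.5]: (2.08+1.50)/2 × 3 = 5.37
  Sum = 33.165 µg/mL·h
Tail: C_last/k_e = 1.50/0.11 = 13.636
AUC_0→∞ (rectal suppository) = 33.165 + 13.636 = 46.801 µg/mL·h
F = (AUC_ev/D_ev)/(AUC_iv/D_iv) = (46.801/300)/(28/150) = 0.156003/0.186667 = 0.8357

F = 0.836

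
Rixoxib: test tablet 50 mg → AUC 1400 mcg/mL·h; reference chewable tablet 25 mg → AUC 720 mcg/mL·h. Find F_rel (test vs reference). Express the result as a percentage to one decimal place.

F_rel = (AUC_test/D_test) / (AUC_ref/D_ref)
      = (1400/50) / (720/25)
      = 28 / 28.8 = 0.9722 = 97.22%

F_rel = 97.2%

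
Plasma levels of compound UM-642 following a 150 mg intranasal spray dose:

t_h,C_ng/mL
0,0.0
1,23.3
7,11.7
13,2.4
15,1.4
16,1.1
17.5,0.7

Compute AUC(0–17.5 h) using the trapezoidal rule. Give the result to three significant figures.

AUC = 165 ng/mL·h

Trapezoidal AUC_0→17.5:
  [0→1]: (0.0+23.3)/2 × 1 = 11.65
  [1→7]: (23.3+11.7)/2 × 6 = 105.0
  [7→13]: (11.7+2.4)/2 × 6 = 42.3
  [13→15]: (2.4+1.4)/2 × 2 = 3.8
  [15→16]: (1.4+1.1)/2 × 1 = 1.25
  [16→17.5]: (1.1+0.7)/2 × 1.5 = 1.35
  Sum = 165.35 ng/mL·h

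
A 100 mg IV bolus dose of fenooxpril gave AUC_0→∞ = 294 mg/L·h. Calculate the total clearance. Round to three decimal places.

CL = 0.340 L/h

CL = Dose_iv / AUC_0→∞
   = 100 / 294 = 0.340136 L/h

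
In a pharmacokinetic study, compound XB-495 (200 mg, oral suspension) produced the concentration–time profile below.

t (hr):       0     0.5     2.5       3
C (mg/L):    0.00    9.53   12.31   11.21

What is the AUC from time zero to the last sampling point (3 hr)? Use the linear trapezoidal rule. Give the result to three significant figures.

AUC = 30.1 mg/L·hr

Trapezoidal AUC_0→3:
  [0→0.5]: (0.00+9.53)/2 × 0.5 = 2.3825
  [0.5→2.5]: (9.53+12.31)/2 × 2 = 21.84
  [2.5→3]: (12.31+11.21)/2 × 0.5 = 5.88
  Sum = 30.1025 mg/L·hr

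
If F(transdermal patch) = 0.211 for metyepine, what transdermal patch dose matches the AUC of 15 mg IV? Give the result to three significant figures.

For equal systemic exposure: F × D_ev = D_iv
D_ev = D_iv / F = 15 / 0.211 = 71.09 mg

D_transdermal = 71.1 mg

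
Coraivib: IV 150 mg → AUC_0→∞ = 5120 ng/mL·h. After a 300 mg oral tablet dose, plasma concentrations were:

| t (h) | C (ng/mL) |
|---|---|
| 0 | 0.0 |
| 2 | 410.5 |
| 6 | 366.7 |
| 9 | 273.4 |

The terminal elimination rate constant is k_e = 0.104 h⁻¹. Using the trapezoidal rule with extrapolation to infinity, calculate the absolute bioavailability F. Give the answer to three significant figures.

F = 0.542

Trapezoidal AUC_0→9 (oral tablet):
  [0→2]: (0.0+410.5)/2 × 2 = 410.5
  [2→6]: (410.5+366.7)/2 × 4 = 1554.4
  [6→9]: (366.7+273.4)/2 × 3 = 960.15
  Sum = 2925.05 ng/mL·h
Tail: C_last/k_e = 273.4/0.104 = 2628.846
AUC_0→∞ (oral tablet) = 2925.05 + 2628.846 = 5553.896 ng/mL·h
F = (AUC_ev/D_ev)/(AUC_iv/D_iv) = (5553.896/300)/(5120/150) = 18.513/34.1333 = 0.5424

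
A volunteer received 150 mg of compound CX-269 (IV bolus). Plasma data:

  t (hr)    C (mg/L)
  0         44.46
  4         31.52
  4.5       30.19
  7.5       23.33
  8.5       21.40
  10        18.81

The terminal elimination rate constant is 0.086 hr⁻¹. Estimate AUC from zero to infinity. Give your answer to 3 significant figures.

Trapezoidal AUC_0→10:
  [0→4]: (44.46+31.52)/2 × 4 = 151.96
  [4→4.5]: (31.52+30.19)/2 × 0.5 = 15.4275
  [4.5→7.5]: (30.19+23.33)/2 × 3 = 80.28
  [7.5→8.5]: (23.33+21.40)/2 × 1 = 22.365
  [8.5→10]: (21.40+18.81)/2 × 1.5 = 30.1575
  Sum = 300.19 mg/L·hr
Extrapolated tail: C_last / k_e = 18.81 / 0.086 = 218.721
AUC_0→∞ = 300.19 + 218.721 = 518.911 mg/L·hr

AUC = 519 mg/L·hr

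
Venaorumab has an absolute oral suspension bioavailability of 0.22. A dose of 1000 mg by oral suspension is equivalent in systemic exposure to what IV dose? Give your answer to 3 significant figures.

Systemic exposure from an extravascular dose = F × D_ev, so the equivalent IV dose is F × D_ev.
D_iv = F × D_ev = 0.22 × 1000 = 220 mg

D_iv = 220 mg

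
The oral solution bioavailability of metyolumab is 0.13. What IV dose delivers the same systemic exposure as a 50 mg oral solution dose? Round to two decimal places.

D_iv = 6.50 mg

Systemic exposure from an extravascular dose = F × D_ev, so the equivalent IV dose is F × D_ev.
D_iv = F × D_ev = 0.13 × 50 = 6.5 mg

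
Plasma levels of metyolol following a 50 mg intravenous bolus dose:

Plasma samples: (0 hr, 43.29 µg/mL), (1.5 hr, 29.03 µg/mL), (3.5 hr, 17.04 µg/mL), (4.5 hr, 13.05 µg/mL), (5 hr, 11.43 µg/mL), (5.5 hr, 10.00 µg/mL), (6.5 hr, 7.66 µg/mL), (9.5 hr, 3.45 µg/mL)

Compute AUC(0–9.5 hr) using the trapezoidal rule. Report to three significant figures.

Trapezoidal AUC_0→9.5:
  [0→1.5]: (43.29+29.03)/2 × 1.5 = 54.24
  [1.5→3.5]: (29.03+17.04)/2 × 2 = 46.07
  [3.5→4.5]: (17.04+13.05)/2 × 1 = 15.045
  [4.5→5]: (13.05+11.43)/2 × 0.5 = 6.12
  [5→5.5]: (11.43+10.00)/2 × 0.5 = 5.3575
  [5.5→6.5]: (10.00+7.66)/2 × 1 = 8.83
  [6.5→9.5]: (7.66+3.45)/2 × 3 = 16.665
  Sum = 152.3275 µg/mL·hr

AUC = 152 µg/mL·hr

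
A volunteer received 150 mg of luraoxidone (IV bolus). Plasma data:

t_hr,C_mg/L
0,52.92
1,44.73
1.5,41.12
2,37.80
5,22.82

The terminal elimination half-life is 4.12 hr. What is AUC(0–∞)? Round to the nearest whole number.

Trapezoidal AUC_0→5:
  [0→1]: (52.92+44.73)/2 × 1 = 48.825
  [1→1.5]: (44.73+41.12)/2 × 0.5 = 21.4625
  [1.5→2]: (41.12+37.80)/2 × 0.5 = 19.73
  [2→5]: (37.80+22.82)/2 × 3 = 90.93
  Sum = 180.9475 mg/L·hr
k_e = ln2 / t½ = 0.693147 / 4.12 = 0.1682 hr^-1
Extrapolated tail: C_last / k_e = 22.82 / 0.1682 = 135.672
AUC_0→∞ = 180.9475 + 135.672 = 316.6195 mg/L·hr

AUC = 317 mg/L·hr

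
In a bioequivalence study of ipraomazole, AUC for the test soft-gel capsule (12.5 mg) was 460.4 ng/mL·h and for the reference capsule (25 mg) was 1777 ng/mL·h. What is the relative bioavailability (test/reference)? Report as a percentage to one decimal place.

F_rel = 51.8%

F_rel = (AUC_test/D_test) / (AUC_ref/D_ref)
      = (460.4/12.5) / (1777/25)
      = 36.832 / 71.08 = 0.5182 = 51.82%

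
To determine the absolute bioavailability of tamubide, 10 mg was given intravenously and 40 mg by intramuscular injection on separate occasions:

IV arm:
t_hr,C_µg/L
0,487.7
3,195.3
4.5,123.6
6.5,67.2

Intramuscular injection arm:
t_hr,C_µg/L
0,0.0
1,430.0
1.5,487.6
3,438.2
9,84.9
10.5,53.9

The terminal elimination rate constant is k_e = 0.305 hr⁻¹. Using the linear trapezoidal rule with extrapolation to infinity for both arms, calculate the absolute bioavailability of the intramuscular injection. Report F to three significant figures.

F = 0.446

Trapezoidal AUC_0→6.5 (IV):
  [0→3]: (487.7+195.3)/2 × 3 = 1024.5
  [3→4.5]: (195.3+123.6)/2 × 1.5 = 239.175
  [4.5→6.5]: (123.6+67.2)/2 × 2 = 190.8
  Sum = 1454.475 µg/L·hr
IV tail: 67.2/0.305 = 220.328; AUC_iv,0→∞ = 1454.475 + 220.328 = 1674.803 µg/L·hr
Trapezoidal AUC_0→10.5 (intramuscular injection):
  [0→1]: (0.0+430.0)/2 × 1 = 215.0
  [1→1.5]: (430.0+487.6)/2 × 0.5 = 229.4
  [1.5→3]: (487.6+438.2)/2 × 1.5 = 694.35
  [3→9]: (438.2+84.9)/2 × 6 = 1569.3
  [9→10.5]: (84.9+53.9)/2 × 1.5 = 104.1
  Sum = 2812.15 µg/L·hr
intramuscular injection tail: 53.9/0.305 = 176.721; AUC_ev,0→∞ = 2812.15 + 176.721 = 2988.871 µg/L·hr
F = (AUC_ev/D_ev)/(AUC_iv/D_iv) = (2988.871/40)/(1674.803/10) = 74.721775/167.4803 = 0.4462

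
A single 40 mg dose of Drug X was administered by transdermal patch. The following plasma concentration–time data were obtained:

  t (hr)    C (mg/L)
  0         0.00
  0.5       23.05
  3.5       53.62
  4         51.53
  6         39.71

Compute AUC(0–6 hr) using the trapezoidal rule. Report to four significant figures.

AUC = 238.3 mg/L·hr

Trapezoidal AUC_0→6:
  [0→0.5]: (0.00+23.05)/2 × 0.5 = 5.7625
  [0.5→3.5]: (23.05+53.62)/2 × 3 = 115.005
  [3.5→4]: (53.62+51.53)/2 × 0.5 = 26.2875
  [4→6]: (51.53+39.71)/2 × 2 = 91.24
  Sum = 238.295 mg/L·hr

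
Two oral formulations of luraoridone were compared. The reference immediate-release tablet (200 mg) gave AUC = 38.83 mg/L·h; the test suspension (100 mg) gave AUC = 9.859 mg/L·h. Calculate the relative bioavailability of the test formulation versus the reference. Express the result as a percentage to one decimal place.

F_rel = (AUC_test/D_test) / (AUC_ref/D_ref)
      = (9.859/100) / (38.83/200)
      = 0.09859 / 0.19415 = 0.5078 = 50.78%

F_rel = 50.8%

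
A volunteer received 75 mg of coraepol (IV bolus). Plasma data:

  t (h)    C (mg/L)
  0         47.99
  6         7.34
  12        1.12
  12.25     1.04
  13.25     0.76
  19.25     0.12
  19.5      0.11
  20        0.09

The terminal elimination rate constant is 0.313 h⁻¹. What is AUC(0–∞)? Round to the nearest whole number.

AUC = 196 mg/L·h

Trapezoidal AUC_0→20:
  [0→6]: (47.99+7.34)/2 × 6 = 165.99
  [6→12]: (7.34+1.12)/2 × 6 = 25.38
  [12→12.25]: (1.12+1.04)/2 × 0.25 = 0.27
  [12.25→13.25]: (1.04+0.76)/2 × 1 = 0.9
  [13.25→19.25]: (0.76+0.12)/2 × 6 = 2.64
  [19.25→19.5]: (0.12+0.11)/2 × 0.25 = 0.02875
  [19.5→20]: (0.11+0.09)/2 × 0.5 = 0.05
  Sum = 195.25875 mg/L·h
Extrapolated tail: C_last / k_e = 0.09 / 0.313 = 0.288
AUC_0→∞ = 195.25875 + 0.288 = 195.54675 mg/L·h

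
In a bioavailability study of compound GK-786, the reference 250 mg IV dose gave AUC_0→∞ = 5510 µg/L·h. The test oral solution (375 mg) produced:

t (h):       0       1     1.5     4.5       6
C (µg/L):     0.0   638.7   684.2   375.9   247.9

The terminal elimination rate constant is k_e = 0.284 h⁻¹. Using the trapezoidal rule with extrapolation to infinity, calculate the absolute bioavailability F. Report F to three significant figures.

F = 0.433

Trapezoidal AUC_0→6 (oral solution):
  [0→1]: (0.0+638.7)/2 × 1 = 319.35
  [1→1.5]: (638.7+684.2)/2 × 0.5 = 330.725
  [1.5→4.5]: (684.2+375.9)/2 × 3 = 1590.15
  [4.5→6]: (375.9+247.9)/2 × 1.5 = 467.85
  Sum = 2708.075 µg/L·h
Tail: C_last/k_e = 247.9/0.284 = 872.887
AUC_0→∞ (oral solution) = 2708.075 + 872.887 = 3580.962 µg/L·h
F = (AUC_ev/D_ev)/(AUC_iv/D_iv) = (3580.962/375)/(5510/250) = 9.549232/22.04 = 0.4333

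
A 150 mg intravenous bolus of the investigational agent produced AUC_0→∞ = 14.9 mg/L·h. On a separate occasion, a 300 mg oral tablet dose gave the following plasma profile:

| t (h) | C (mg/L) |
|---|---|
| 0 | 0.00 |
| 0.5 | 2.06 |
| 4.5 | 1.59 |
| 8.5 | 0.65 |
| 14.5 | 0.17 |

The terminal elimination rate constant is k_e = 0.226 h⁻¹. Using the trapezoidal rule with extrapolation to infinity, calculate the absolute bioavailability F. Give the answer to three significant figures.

Trapezoidal AUC_0→14.5 (oral tablet):
  [0→0.5]: (0.00+2.06)/2 × 0.5 = 0.515
  [0.5→4.5]: (2.06+1.59)/2 × 4 = 7.3
  [4.5→8.5]: (1.59+0.65)/2 × 4 = 4.48
  [8.5→14.5]: (0.65+0.17)/2 × 6 = 2.46
  Sum = 14.755 mg/L·h
Tail: C_last/k_e = 0.17/0.226 = 0.752
AUC_0→∞ (oral tablet) = 14.755 + 0.752 = 15.507 mg/L·h
F = (AUC_ev/D_ev)/(AUC_iv/D_iv) = (15.507/300)/(14.9/150) = 0.05169/0.0993333 = 0.5204

F = 0.520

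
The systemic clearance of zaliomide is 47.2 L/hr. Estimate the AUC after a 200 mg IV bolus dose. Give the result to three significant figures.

AUC = 4.24 mg/L·hr

AUC_0→∞ = Dose_iv / CL
        = 200 / 47.2 = 4.23729 mg/L·hr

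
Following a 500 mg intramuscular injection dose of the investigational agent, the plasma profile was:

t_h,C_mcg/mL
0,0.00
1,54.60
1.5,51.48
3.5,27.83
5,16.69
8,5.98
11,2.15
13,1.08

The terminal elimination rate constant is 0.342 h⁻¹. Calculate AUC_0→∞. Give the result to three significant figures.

Trapezoidal AUC_0→13:
  [0→1]: (0.00+54.60)/2 × 1 = 27.3
  [1→1.5]: (54.60+51.48)/2 × 0.5 = 26.52
  [1.5→3.5]: (51.48+27.83)/2 × 2 = 79.31
  [3.5→5]: (27.83+16.69)/2 × 1.5 = 33.39
  [5→8]: (16.69+5.98)/2 × 3 = 34.005
  [8→11]: (5.98+2.15)/2 × 3 = 12.195
  [11→13]: (2.15+1.08)/2 × 2 = 3.23
  Sum = 215.95 mcg/mL·h
Extrapolated tail: C_last / k_e = 1.08 / 0.342 = 3.158
AUC_0→∞ = 215.95 + 3.158 = 219.108 mcg/mL·h

AUC = 219 mcg/mL·h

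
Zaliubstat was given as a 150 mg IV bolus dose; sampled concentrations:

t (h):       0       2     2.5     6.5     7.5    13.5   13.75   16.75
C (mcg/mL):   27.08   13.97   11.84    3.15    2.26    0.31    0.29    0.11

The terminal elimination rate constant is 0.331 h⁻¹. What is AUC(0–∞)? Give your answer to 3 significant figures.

Trapezoidal AUC_0→16.75:
  [0→2]: (27.08+13.97)/2 × 2 = 41.05
  [2→2.5]: (13.97+11.84)/2 × 0.5 = 6.4525
  [2.5→6.5]: (11.84+3.15)/2 × 4 = 29.98
  [6.5→7.5]: (3.15+2.26)/2 × 1 = 2.705
  [7.5→13.5]: (2.26+0.31)/2 × 6 = 7.71
  [13.5→13.75]: (0.31+0.29)/2 × 0.25 = 0.075
  [13.75→16.75]: (0.29+0.11)/2 × 3 = 0.6
  Sum = 88.5725 mcg/mL·h
Extrapolated tail: C_last / k_e = 0.11 / 0.331 = 0.332
AUC_0→∞ = 88.5725 + 0.332 = 88.9045 mcg/mL·h

AUC = 88.9 mcg/mL·h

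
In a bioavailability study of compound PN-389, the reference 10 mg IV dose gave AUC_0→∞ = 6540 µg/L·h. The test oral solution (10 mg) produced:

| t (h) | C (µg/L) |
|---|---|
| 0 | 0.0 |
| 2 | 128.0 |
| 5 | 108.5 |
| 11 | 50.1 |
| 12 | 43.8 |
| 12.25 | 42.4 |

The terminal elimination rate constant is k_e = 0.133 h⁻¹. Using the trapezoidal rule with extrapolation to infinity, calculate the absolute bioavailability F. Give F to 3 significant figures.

F = 0.204

Trapezoidal AUC_0→12.25 (oral solution):
  [0→2]: (0.0+128.0)/2 × 2 = 128.0
  [2→5]: (128.0+108.5)/2 × 3 = 354.75
  [5→11]: (108.5+50.1)/2 × 6 = 475.8
  [11→12]: (50.1+43.8)/2 × 1 = 46.95
  [12→12.25]: (43.8+42.4)/2 × 0.25 = 10.775
  Sum = 1016.275 µg/L·h
Tail: C_last/k_e = 42.4/0.133 = 318.797
AUC_0→∞ (oral solution) = 1016.275 + 318.797 = 1335.072 µg/L·h
F = (AUC_ev/D_ev)/(AUC_iv/D_iv) = (1335.072/10)/(6540/10) = 133.5072/654 = 0.2041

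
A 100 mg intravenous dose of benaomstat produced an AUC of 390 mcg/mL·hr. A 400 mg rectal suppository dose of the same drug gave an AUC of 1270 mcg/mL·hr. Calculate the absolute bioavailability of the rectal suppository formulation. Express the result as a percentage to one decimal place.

F = (AUC_ev / D_ev) / (AUC_iv / D_iv)
  = (1270/400) / (390/100)
  = 3.175 / 3.9 = 0.8141
  = 81.41%

F = 81.4%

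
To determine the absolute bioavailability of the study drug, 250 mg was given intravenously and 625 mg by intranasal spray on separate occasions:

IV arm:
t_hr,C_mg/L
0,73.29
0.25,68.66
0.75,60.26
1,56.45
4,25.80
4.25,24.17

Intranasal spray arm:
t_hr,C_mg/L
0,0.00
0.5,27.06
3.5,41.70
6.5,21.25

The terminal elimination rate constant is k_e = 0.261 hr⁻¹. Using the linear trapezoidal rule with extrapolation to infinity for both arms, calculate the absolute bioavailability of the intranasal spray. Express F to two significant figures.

F = 0.40

Trapezoidal AUC_0→4.25 (IV):
  [0→0.25]: (73.29+68.66)/2 × 0.25 = 17.74375
  [0.25→0.75]: (68.66+60.26)/2 × 0.5 = 32.23
  [0.75→1]: (60.26+56.45)/2 × 0.25 = 14.58875
  [1→4]: (56.45+25.80)/2 × 3 = 123.375
  [4→4.25]: (25.80+24.17)/2 × 0.25 = 6.24625
  Sum = 194.18375 mg/L·hr
IV tail: 24.17/0.261 = 92.605; AUC_iv,0→∞ = 194.18375 + 92.605 = 286.78875 mg/L·hr
Trapezoidal AUC_0→6.5 (intranasal spray):
  [0→0.5]: (0.00+27.06)/2 × 0.5 = 6.765
  [0.5→3.5]: (27.06+41.70)/2 × 3 = 103.14
  [3.5→6.5]: (41.70+21.25)/2 × 3 = 94.425
  Sum = 204.33 mg/L·hr
intranasal spray tail: 21.25/0.261 = 81.418; AUC_ev,0→∞ = 204.33 + 81.418 = 285.748 mg/L·hr
F = (AUC_ev/D_ev)/(AUC_iv/D_iv) = (285.748/625)/(286.78875/250) = 0.4571968/1.147155 = 0.3985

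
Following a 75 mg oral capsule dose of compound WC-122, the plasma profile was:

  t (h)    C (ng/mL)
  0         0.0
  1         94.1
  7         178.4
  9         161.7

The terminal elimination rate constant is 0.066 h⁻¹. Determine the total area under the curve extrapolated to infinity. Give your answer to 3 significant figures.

AUC = 3650 ng/mL·h

Trapezoidal AUC_0→9:
  [0→1]: (0.0+94.1)/2 × 1 = 47.05
  [1→7]: (94.1+178.4)/2 × 6 = 817.5
  [7→9]: (178.4+161.7)/2 × 2 = 340.1
  Sum = 1204.65 ng/mL·h
Extrapolated tail: C_last / k_e = 161.7 / 0.066 = 2450.000
AUC_0→∞ = 1204.65 + 2450.000 = 3654.65 ng/mL·h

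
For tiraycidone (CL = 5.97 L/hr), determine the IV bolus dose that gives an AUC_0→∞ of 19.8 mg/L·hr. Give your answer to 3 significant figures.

Dose = 118 mg

Dose_iv = CL × AUC_0→∞
     = 5.97 × 19.8 = 118.206 mg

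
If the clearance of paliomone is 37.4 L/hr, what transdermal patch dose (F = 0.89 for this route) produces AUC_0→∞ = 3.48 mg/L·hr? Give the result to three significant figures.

Dose = 146 mg

Dose = CL × AUC_0→∞ / F
     = 37.4 × 3.48 / 0.89 = 146.238 mg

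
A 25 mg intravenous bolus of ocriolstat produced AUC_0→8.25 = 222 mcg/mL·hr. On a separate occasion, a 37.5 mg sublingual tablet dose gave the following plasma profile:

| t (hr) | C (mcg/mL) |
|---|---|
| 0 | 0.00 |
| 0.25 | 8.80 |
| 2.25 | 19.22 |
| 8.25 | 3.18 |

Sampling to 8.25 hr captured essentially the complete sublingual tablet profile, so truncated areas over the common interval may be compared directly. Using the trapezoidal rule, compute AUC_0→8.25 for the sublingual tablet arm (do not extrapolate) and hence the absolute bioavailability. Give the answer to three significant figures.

F = 0.289

Trapezoidal AUC_0→8.25 (sublingual tablet):
  [0→0.25]: (0.00+8.80)/2 × 0.25 = 1.1
  [0.25→2.25]: (8.80+19.22)/2 × 2 = 28.02
  [2.25→8.25]: (19.22+3.18)/2 × 6 = 67.2
  Sum = 96.32 mcg/mL·hr
F = (AUC_ev/D_ev)/(AUC_iv/D_iv) = (96.32/37.5)/(222/25) = 2.56853/8.88 = 0.2892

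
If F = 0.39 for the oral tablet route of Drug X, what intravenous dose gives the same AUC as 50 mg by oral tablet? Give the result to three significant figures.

D_iv = 19.5 mg

Systemic exposure from an extravascular dose = F × D_ev, so the equivalent IV dose is F × D_ev.
D_iv = F × D_ev = 0.39 × 50 = 19.5 mg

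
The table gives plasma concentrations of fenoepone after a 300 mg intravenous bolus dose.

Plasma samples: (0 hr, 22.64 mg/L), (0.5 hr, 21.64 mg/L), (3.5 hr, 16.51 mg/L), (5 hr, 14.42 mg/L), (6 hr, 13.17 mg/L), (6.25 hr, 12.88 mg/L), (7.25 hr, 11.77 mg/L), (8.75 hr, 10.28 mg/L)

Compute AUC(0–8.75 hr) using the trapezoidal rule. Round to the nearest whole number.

Trapezoidal AUC_0→8.75:
  [0→0.5]: (22.64+21.64)/2 × 0.5 = 11.07
  [0.5→3.5]: (21.64+16.51)/2 × 3 = 57.225
  [3.5→5]: (16.51+14.42)/2 × 1.5 = 23.1975
  [5→6]: (14.42+13.17)/2 × 1 = 13.795
  [6→6.25]: (13.17+12.88)/2 × 0.25 = 3.25625
  [6.25→7.25]: (12.88+11.77)/2 × 1 = 12.325
  [7.25→8.75]: (11.77+10.28)/2 × 1.5 = 16.5375
  Sum = 137.40625 mg/L·hr

AUC = 137 mg/L·hr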